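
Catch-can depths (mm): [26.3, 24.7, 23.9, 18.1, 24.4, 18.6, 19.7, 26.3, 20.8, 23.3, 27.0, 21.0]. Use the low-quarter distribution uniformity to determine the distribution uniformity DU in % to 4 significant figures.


Approach: apply the low-quarter distribution uniformity, DU = (mean of lowest quarter of readings / overall mean)*100.
sorted lowest 3 of 12: [18.1, 18.6, 19.7] -> mean = 18.8000 mm
overall mean = 22.8417 mm
DU = (18.8000/22.8417)*100 = 82.31 %
Therefore the distribution uniformity DU = 82.31 %.


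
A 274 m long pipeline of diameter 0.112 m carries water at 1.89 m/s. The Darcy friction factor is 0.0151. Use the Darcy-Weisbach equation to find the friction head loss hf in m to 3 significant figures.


Approach: apply the Darcy-Weisbach equation, hf = f*(L/D)*(v^2/(2g)).
hf = 0.0151 * (274/0.112) * (1.89^2 / (2*9.81))
hf = 6.73 m
Therefore the friction head loss hf = 6.73 m.


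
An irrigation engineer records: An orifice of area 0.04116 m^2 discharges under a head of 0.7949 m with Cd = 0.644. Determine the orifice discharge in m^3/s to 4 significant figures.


Approach: apply the orifice equation, Q = Cd*A*sqrt(2*g*h).
Q = 0.644 * 0.04116 * sqrt(2*9.81*0.7949) = 0.1047 m^3/s
Therefore the orifice discharge = 0.1047 m^3/s.


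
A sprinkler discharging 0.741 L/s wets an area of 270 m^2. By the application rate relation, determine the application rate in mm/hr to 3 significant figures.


Approach: apply the application rate relation, rate = (Q/A)*3600.
rate = (0.741 / 270) * 3600 = 9.88 mm/hr
Therefore the application rate = 9.88 mm/hr.


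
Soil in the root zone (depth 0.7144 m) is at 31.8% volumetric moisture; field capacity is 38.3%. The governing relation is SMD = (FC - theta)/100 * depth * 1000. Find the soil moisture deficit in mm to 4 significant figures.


SMD = (38.3 - 31.8)/100 * 0.7144 * 1000 = 46.44 mm
Therefore the soil moisture deficit = 46.44 mm.


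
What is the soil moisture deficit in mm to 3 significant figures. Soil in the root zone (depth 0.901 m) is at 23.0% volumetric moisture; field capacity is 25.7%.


Approach: apply the soil moisture deficit relation, SMD = (FC - theta)/100 * depth * 1000.
SMD = (25.7 - 23.0)/100 * 0.901 * 1000 = 24.3 mm
Therefore the soil moisture deficit = 24.3 mm.


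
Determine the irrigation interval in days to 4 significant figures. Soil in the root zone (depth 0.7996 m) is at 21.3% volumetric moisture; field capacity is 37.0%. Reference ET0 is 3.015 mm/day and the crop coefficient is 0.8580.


Approach: apply soil-water budget scheduling, SMD = (FC-theta)/100*depth*1000; ETc = ET0*Kc; interval = SMD/ETc.
Step 1 — soil moisture deficit:
  SMD = (37.0 - 21.3)/100 * 0.7996 * 1000 = 125.537 mm
Step 2 — daily crop ET (ETc = ET0*Kc):
  ETc = 3.015 * 0.8580 = 2.58687 mm/day
Step 3 — irrigation interval (SMD/ETc):
  interval = 125.537 / 2.58687 = 48.53 days
Therefore the irrigation interval = 48.53 days.


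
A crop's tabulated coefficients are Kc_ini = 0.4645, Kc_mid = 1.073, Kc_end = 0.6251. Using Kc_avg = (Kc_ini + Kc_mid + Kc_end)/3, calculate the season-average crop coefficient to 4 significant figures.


Kc_avg = (0.4645 + 1.073 + 0.6251)/3 = 0.7209
Therefore the season-average crop coefficient = 0.7209.


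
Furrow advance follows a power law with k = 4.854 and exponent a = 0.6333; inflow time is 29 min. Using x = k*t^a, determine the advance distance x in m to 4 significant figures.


x = 4.854 * 29^0.6333 = 40.95 m
Therefore the advance distance x = 40.95 m.


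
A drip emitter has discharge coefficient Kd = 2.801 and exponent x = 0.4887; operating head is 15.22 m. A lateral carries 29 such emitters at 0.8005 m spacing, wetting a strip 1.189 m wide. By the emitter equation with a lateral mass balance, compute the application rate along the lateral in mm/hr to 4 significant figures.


Approach: apply the emitter equation with a lateral mass balance, q = Kd*h^x; Q = n*q; rate = Q/(n*spacing*width).
Step 1 — single emitter flow (q = Kd*h^x):
  q = 2.801 * 15.22^0.4887 = 10.5964 L/hr
Step 2 — total lateral flow: Q = 29 * 10.5964 = 307.296 L/hr
Step 3 — wetted area: A = 29 * 0.8005 * 1.189 = 27.6020 m^2
Step 4 — application rate: Q/A = 307.296/27.6020 = 11.13 mm/hr
Therefore the application rate along the lateral = 11.13 mm/hr.


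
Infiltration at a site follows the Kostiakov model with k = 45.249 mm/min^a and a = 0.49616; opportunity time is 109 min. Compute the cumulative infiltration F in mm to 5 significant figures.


Approach: apply the Kostiakov infiltration equation, F = k*t^a.
F = 45.249 * 109^0.49616 = 463.98 mm
Therefore the cumulative infiltration F = 463.98 mm.


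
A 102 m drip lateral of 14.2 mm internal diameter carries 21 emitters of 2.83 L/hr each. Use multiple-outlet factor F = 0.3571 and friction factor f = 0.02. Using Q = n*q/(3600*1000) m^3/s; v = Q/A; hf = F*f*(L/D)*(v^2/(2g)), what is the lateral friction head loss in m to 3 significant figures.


Q = 21*2.83/(3600*1000) = 1.6508e-05 m^3/s
A = pi*(14.2e-3/2)^2 = 1.5837e-04 m^2, so v = Q/A = 0.10424 m/s
hf = 0.3571*0.02*(102/0.0142)*(0.10424^2/(2*9.81)) = 0.0284 m
Therefore the lateral friction head loss = 0.0284 m.


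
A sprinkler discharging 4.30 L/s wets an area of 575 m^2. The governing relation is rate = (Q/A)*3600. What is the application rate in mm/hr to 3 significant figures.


rate = (4.30 / 575) * 3600 = 26.9 mm/hr
Therefore the application rate = 26.9 mm/hr.


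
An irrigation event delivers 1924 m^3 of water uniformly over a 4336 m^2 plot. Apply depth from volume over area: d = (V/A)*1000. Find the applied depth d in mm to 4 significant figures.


d = (1924 / 4336) * 1000 = 443.7 mm
Therefore the applied depth d = 443.7 mm.


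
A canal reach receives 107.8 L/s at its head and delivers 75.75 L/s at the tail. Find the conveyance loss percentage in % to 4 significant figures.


Approach: apply the conveyance loss ratio, loss% = ((Q_head - Q_tail)/Q_head)*100.
loss = ((107.8 - 75.75)/107.8)*100 = 29.73 %
Therefore the conveyance loss percentage = 29.73 %.


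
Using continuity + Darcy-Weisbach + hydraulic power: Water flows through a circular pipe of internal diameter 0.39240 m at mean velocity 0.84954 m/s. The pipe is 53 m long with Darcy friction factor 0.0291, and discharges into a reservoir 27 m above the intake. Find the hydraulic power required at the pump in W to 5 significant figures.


Approach: apply continuity + Darcy-Weisbach + hydraulic power, Q = A*v; hf = f*(L/D)*(v^2/(2g)); H = static + hf; P = rho*g*Q*H.
Step 1 — flow rate (continuity, Q = A*v):
  A = pi*(0.39240/2)^2 = 0.1209338 m^2
  Q = 0.1209338 * 0.84954 = 0.1027381 m^3/s
Step 2 — friction head loss (Darcy-Weisbach):
  hf = 0.0291 * (53/0.39240) * (0.84954^2 / (2*9.81))
  hf = 0.1445801 m
Step 3 — total head: H = 27 + 0.1445801 = 27.14458 m
Step 4 — hydraulic power (P = rho*g*Q*H):
  P = 1000 * 9.81 * 0.1027381 * 27.14458 = 27358 W
Therefore the hydraulic power required at the pump = 27358 W.


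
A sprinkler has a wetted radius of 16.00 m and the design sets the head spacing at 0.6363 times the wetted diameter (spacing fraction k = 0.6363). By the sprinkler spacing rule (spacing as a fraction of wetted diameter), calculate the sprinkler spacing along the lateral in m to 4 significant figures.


Approach: apply the sprinkler spacing rule (spacing as a fraction of wetted diameter), S = k*(2*R).
S = 0.6363 * (2 * 16.00) = 20.36 m
Therefore the sprinkler spacing along the lateral = 20.36 m.


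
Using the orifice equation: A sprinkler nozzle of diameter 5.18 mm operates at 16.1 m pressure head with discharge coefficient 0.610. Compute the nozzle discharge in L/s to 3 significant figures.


Approach: apply the orifice equation, Q = Cd*A*sqrt(2*g*h), A = pi*(d/2)^2.
A = pi*(5.18e-3/2)^2 = 2.1074e-05 m^2
Q = 0.610 * 2.1074e-05 * sqrt(2*9.81*16.1) * 1000 = 0.228 L/s
Therefore the nozzle discharge = 0.228 L/s.


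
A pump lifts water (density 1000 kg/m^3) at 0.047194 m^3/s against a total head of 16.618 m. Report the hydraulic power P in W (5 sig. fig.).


Approach: apply the hydraulic power relation, P = rho*g*Q*H.
P = 1000 * 9.81 * 0.047194 * 16.618 = 7693.7 W
Therefore the hydraulic power P = 7693.7 W.


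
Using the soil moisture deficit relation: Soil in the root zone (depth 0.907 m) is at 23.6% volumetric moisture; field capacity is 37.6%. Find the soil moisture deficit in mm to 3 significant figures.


Approach: apply the soil moisture deficit relation, SMD = (FC - theta)/100 * depth * 1000.
SMD = (37.6 - 23.6)/100 * 0.907 * 1000 = 127 mm
Therefore the soil moisture deficit = 127 mm.


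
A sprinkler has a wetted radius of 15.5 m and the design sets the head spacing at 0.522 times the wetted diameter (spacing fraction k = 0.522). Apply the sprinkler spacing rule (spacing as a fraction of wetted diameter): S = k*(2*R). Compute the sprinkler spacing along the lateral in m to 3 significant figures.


S = 0.522 * (2 * 15.5) = 16.2 m
Therefore the sprinkler spacing along the lateral = 16.2 m.


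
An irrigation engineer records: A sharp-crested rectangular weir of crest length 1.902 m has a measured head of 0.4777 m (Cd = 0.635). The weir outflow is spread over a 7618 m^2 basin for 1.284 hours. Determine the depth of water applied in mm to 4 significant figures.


Approach: apply the rectangular weir equation with a volume-to-depth conversion, Q = (2/3)*Cd*L*sqrt(2g)*H^1.5; d = Q*t/A * 1000.
Step 1 — weir discharge:
  Q = (2/3)*0.635*1.902*sqrt(2*9.81)*0.4777^1.5 = 1.17754 m^3/s
Step 2 — volume: V = 1.17754 * 1.284*3600 = 5443.06 m^3
Step 3 — depth: d = V/A * 1000 = 5443.06/7618 * 1000 = 714.5 mm
Therefore the depth of water applied = 714.5 mm.


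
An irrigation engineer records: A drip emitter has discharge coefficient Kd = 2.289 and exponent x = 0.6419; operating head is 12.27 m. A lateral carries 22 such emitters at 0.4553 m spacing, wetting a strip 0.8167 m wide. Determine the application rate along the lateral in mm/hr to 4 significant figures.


Approach: apply the emitter equation with a lateral mass balance, q = Kd*h^x; Q = n*q; rate = Q/(n*spacing*width).
Step 1 — single emitter flow (q = Kd*h^x):
  q = 2.289 * 12.27^0.6419 = 11.4439 L/hr
Step 2 — total lateral flow: Q = 22 * 11.4439 = 251.766 L/hr
Step 3 — wetted area: A = 22 * 0.4553 * 0.8167 = 8.18056 m^2
Step 4 — application rate: Q/A = 251.766/8.18056 = 30.78 mm/hr
Therefore the application rate along the lateral = 30.78 mm/hr.


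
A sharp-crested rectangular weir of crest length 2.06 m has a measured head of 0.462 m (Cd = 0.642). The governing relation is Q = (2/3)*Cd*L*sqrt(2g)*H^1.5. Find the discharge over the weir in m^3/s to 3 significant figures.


Q = (2/3)*0.642*2.06*sqrt(2*9.81)*0.462^1.5 = 1.23 m^3/s
Therefore the discharge over the weir = 1.23 m^3/s.


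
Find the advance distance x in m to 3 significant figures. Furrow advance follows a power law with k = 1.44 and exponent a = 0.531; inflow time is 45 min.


Approach: apply the power-law advance function, x = k*t^a.
x = 1.44 * 45^0.531 = 10.9 m
Therefore the advance distance x = 10.9 m.


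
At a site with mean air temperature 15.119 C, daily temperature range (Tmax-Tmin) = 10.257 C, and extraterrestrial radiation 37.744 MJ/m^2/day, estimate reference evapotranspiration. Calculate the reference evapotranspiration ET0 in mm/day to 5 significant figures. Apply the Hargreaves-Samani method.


Approach: apply the Hargreaves-Samani method, ET0 = 0.0023*(Tmean+17.8)*sqrt(Tmax-Tmin)*0.408*Ra.
ET0 = 0.0023*(15.119+17.8)*sqrt(10.257)*0.408*37.744 = 3.7342 mm/day
Therefore the reference evapotranspiration ET0 = 3.7342 mm/day.


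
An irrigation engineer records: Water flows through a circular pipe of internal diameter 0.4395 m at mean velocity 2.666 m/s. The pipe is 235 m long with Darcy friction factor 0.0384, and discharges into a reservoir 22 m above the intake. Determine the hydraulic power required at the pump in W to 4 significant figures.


Approach: apply continuity + Darcy-Weisbach + hydraulic power, Q = A*v; hf = f*(L/D)*(v^2/(2g)); H = static + hf; P = rho*g*Q*H.
Step 1 — flow rate (continuity, Q = A*v):
  A = pi*(0.4395/2)^2 = 0.151708 m^2
  Q = 0.151708 * 2.666 = 0.404453 m^3/s
Step 2 — friction head loss (Darcy-Weisbach):
  hf = 0.0384 * (235/0.4395) * (2.666^2 / (2*9.81))
  hf = 7.43809 m
Step 3 — total head: H = 22 + 7.43809 = 29.4381 m
Step 4 — hydraulic power (P = rho*g*Q*H):
  P = 1000 * 9.81 * 0.404453 * 29.4381 = 116800 W
Therefore the hydraulic power required at the pump = 116800 W.


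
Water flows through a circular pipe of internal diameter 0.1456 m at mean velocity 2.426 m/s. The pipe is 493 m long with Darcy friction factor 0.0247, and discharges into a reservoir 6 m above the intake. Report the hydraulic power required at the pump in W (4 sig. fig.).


Approach: apply continuity + Darcy-Weisbach + hydraulic power, Q = A*v; hf = f*(L/D)*(v^2/(2g)); H = static + hf; P = rho*g*Q*H.
Step 1 — flow rate (continuity, Q = A*v):
  A = pi*(0.1456/2)^2 = 0.0166499 m^2
  Q = 0.0166499 * 2.426 = 0.0403928 m^3/s
Step 2 — friction head loss (Darcy-Weisbach):
  hf = 0.0247 * (493/0.1456) * (2.426^2 / (2*9.81))
  hf = 25.0879 m
Step 3 — total head: H = 6 + 25.0879 = 31.0879 m
Step 4 — hydraulic power (P = rho*g*Q*H):
  P = 1000 * 9.81 * 0.0403928 * 31.0879 = 12320 W
Therefore the hydraulic power required at the pump = 12320 W.


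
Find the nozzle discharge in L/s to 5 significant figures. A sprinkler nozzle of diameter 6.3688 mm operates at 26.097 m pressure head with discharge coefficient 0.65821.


Approach: apply the orifice equation, Q = Cd*A*sqrt(2*g*h), A = pi*(d/2)^2.
A = pi*(6.3688e-3/2)^2 = 3.185702e-05 m^2
Q = 0.65821 * 3.185702e-05 * sqrt(2*9.81*26.097) * 1000 = 0.47448 L/s
Therefore the nozzle discharge = 0.47448 L/s.


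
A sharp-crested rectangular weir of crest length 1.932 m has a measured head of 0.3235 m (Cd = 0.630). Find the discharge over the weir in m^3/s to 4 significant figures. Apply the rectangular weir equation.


Approach: apply the rectangular weir equation, Q = (2/3)*Cd*L*sqrt(2g)*H^1.5.
Q = (2/3)*0.630*1.932*sqrt(2*9.81)*0.3235^1.5 = 0.6613 m^3/s
Therefore the discharge over the weir = 0.6613 m^3/s.


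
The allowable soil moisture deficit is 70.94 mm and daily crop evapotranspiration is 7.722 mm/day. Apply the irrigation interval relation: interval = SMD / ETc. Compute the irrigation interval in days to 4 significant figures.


interval = 70.94 / 7.722 = 9.187 days
Therefore the irrigation interval = 9.187 days.


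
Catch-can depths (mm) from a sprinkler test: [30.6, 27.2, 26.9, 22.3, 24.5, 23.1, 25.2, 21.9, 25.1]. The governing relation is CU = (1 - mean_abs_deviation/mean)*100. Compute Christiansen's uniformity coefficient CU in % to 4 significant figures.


mean = 25.2000 mm
mean |d_i - mean| = 2.02222 mm
CU = (1 - 2.02222/25.2000)*100 = 91.98 %
Therefore Christiansen's uniformity coefficient CU = 91.98 %.


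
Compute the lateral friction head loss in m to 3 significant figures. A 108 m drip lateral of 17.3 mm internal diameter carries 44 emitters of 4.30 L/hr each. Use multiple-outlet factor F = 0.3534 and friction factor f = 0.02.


Approach: apply Darcy-Weisbach with the multiple-outlet F-factor, Q = n*q/(3600*1000) m^3/s; v = Q/A; hf = F*f*(L/D)*(v^2/(2g)).
Q = 44*4.30/(3600*1000) = 5.2556e-05 m^3/s
A = pi*(17.3e-3/2)^2 = 2.3506e-04 m^2, so v = Q/A = 0.22358 m/s
hf = 0.3534*0.02*(108/0.0173)*(0.22358^2/(2*9.81)) = 0.112 m
Therefore the lateral friction head loss = 0.112 m.


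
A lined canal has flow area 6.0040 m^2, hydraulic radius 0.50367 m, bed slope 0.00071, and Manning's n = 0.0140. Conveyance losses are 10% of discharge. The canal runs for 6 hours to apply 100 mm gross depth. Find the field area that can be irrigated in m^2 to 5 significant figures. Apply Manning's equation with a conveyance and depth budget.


Approach: apply Manning's equation with a conveyance and depth budget, Q = (1/n)*A*R^(2/3)*S^(1/2); Q_field = Q*(1-loss); Area = Q_field*t/(d/1000).
Step 1 — canal discharge (Manning's equation):
  Q = (1/0.0140) * 6.0040 * 0.50367^(2/3) * 0.00071^(1/2) = 7.233901 m^3/s
Step 2 — delivered flow: Q_field = 7.233901*(1 - 10/100) = 6.510511 m^3/s
Step 3 — volume delivered: V = 6.510511 * 6*3600 = 140627.0 m^3
Step 4 — area served: A = V / (depth/1000) = 140627.0 / 0.1 = 1406300 m^2
Therefore the field area that can be irrigated = 1406300 m^2.


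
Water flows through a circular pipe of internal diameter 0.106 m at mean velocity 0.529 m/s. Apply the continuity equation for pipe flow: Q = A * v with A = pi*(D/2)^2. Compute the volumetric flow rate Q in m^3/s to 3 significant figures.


A = pi*(0.106/2)^2 = 0.0088247 m^2
Q = 0.0088247 * 0.529 = 0.00467 m^3/s
Therefore the volumetric flow rate Q = 0.00467 m^3/s.


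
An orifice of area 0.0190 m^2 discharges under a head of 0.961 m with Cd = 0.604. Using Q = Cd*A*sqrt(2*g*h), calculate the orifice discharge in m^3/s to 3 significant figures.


Q = 0.604 * 0.0190 * sqrt(2*9.81*0.961) = 0.0498 m^3/s
Therefore the orifice discharge = 0.0498 m^3/s.


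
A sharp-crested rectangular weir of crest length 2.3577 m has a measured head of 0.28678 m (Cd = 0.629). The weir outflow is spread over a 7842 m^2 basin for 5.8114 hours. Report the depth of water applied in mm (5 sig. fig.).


Approach: apply the rectangular weir equation with a volume-to-depth conversion, Q = (2/3)*Cd*L*sqrt(2g)*H^1.5; d = Q*t/A * 1000.
Step 1 — weir discharge:
  Q = (2/3)*0.629*2.3577*sqrt(2*9.81)*0.28678^1.5 = 0.6725440 m^3/s
Step 2 — volume: V = 0.6725440 * 5.8114*3600 = 14070.32 m^3
Step 3 — depth: d = V/A * 1000 = 14070.32/7842 * 1000 = 1794.2 mm
Therefore the depth of water applied = 1794.2 mm.


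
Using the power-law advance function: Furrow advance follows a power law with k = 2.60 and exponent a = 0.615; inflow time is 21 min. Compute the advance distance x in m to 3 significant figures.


Approach: apply the power-law advance function, x = k*t^a.
x = 2.60 * 21^0.615 = 16.9 m
Therefore the advance distance x = 16.9 m.


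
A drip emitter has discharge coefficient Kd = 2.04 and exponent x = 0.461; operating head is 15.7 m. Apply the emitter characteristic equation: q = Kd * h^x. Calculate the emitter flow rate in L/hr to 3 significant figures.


q = 2.04 * 15.7^0.461 = 7.26 L/hr
Therefore the emitter flow rate = 7.26 L/hr.


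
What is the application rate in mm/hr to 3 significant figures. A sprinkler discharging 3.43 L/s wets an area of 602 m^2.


Approach: apply the application rate relation, rate = (Q/A)*3600.
rate = (3.43 / 602) * 3600 = 20.5 mm/hr
Therefore the application rate = 20.5 mm/hr.


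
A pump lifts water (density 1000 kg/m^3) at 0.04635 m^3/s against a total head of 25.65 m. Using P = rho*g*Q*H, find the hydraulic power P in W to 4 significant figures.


P = 1000 * 9.81 * 0.04635 * 25.65 = 11660 W
Therefore the hydraulic power P = 11660 W.


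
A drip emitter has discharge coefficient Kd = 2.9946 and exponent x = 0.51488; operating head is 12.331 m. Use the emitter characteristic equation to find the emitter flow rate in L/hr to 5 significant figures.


Approach: apply the emitter characteristic equation, q = Kd * h^x.
q = 2.9946 * 12.331^0.51488 = 10.916 L/hr
Therefore the emitter flow rate = 10.916 L/hr.


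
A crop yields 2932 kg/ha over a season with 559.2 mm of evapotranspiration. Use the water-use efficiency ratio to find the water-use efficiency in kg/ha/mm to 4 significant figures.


Approach: apply the water-use efficiency ratio, WUE = yield/ET.
WUE = 2932 / 559.2 = 5.243 kg/ha/mm
Therefore the water-use efficiency = 5.243 kg/ha/mm.


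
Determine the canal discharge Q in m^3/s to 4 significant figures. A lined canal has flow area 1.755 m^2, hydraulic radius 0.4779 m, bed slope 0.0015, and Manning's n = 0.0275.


Approach: apply Manning's equation, Q = (1/n)*A*R^(2/3)*S^(1/2).
Q = (1/0.0275) * 1.755 * 0.4779^(2/3) * 0.0015^(1/2) = 1.511 m^3/s
Therefore the canal discharge Q = 1.511 m^3/s.


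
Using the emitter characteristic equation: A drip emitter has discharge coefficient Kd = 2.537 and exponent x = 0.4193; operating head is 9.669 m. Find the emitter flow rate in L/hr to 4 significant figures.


Approach: apply the emitter characteristic equation, q = Kd * h^x.
q = 2.537 * 9.669^0.4193 = 6.569 L/hr
Therefore the emitter flow rate = 6.569 L/hr.


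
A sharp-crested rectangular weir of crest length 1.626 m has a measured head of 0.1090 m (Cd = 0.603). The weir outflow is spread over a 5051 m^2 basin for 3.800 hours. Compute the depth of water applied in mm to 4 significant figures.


Approach: apply the rectangular weir equation with a volume-to-depth conversion, Q = (2/3)*Cd*L*sqrt(2g)*H^1.5; d = Q*t/A * 1000.
Step 1 — weir discharge:
  Q = (2/3)*0.603*1.626*sqrt(2*9.81)*0.1090^1.5 = 0.104192 m^3/s
Step 2 — volume: V = 0.104192 * 3.800*3600 = 1425.35 m^3
Step 3 — depth: d = V/A * 1000 = 1425.35/5051 * 1000 = 282.2 mm
Therefore the depth of water applied = 282.2 mm.


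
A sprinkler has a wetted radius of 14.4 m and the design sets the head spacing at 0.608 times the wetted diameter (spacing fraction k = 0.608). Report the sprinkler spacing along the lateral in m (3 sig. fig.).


Approach: apply the sprinkler spacing rule (spacing as a fraction of wetted diameter), S = k*(2*R).
S = 0.608 * (2 * 14.4) = 17.5 m
Therefore the sprinkler spacing along the lateral = 17.5 m.


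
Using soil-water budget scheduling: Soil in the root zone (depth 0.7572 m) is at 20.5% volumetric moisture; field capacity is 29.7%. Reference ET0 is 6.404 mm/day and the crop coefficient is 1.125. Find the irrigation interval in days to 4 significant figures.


Approach: apply soil-water budget scheduling, SMD = (FC-theta)/100*depth*1000; ETc = ET0*Kc; interval = SMD/ETc.
Step 1 — soil moisture deficit:
  SMD = (29.7 - 20.5)/100 * 0.7572 * 1000 = 69.6624 mm
Step 2 — daily crop ET (ETc = ET0*Kc):
  ETc = 6.404 * 1.125 = 7.20450 mm/day
Step 3 — irrigation interval (SMD/ETc):
  interval = 69.6624 / 7.20450 = 9.669 days
Therefore the irrigation interval = 9.669 days.


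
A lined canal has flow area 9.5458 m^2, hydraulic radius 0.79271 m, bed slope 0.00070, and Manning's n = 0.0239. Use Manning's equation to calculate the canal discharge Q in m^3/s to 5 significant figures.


Approach: apply Manning's equation, Q = (1/n)*A*R^(2/3)*S^(1/2).
Q = (1/0.0239) * 9.5458 * 0.79271^(2/3) * 0.00070^(1/2) = 9.0512 m^3/s
Therefore the canal discharge Q = 9.0512 m^3/s.


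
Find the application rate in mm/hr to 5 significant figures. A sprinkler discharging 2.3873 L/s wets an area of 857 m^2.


Approach: apply the application rate relation, rate = (Q/A)*3600.
rate = (2.3873 / 857) * 3600 = 10.028 mm/hr
Therefore the application rate = 10.028 mm/hr.


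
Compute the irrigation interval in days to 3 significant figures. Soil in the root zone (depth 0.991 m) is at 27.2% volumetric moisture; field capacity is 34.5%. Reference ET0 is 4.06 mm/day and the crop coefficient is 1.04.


Approach: apply soil-water budget scheduling, SMD = (FC-theta)/100*depth*1000; ETc = ET0*Kc; interval = SMD/ETc.
Step 1 — soil moisture deficit:
  SMD = (34.5 - 27.2)/100 * 0.991 * 1000 = 72.343 mm
Step 2 — daily crop ET (ETc = ET0*Kc):
  ETc = 4.06 * 1.04 = 4.2224 mm/day
Step 3 — irrigation interval (SMD/ETc):
  interval = 72.343 / 4.2224 = 17.1 days
Therefore the irrigation interval = 17.1 days.


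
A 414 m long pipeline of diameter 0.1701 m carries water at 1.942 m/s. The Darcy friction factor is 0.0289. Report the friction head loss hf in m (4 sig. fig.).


Approach: apply the Darcy-Weisbach equation, hf = f*(L/D)*(v^2/(2g)).
hf = 0.0289 * (414/0.1701) * (1.942^2 / (2*9.81))
hf = 13.52 m
Therefore the friction head loss hf = 13.52 m.


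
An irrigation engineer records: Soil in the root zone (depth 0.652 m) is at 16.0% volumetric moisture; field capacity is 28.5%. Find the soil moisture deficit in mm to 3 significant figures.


Approach: apply the soil moisture deficit relation, SMD = (FC - theta)/100 * depth * 1000.
SMD = (28.5 - 16.0)/100 * 0.652 * 1000 = 81.5 mm
Therefore the soil moisture deficit = 81.5 mm.


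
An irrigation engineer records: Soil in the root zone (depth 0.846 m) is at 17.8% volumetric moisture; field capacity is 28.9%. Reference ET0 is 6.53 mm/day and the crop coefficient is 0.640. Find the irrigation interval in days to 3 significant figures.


Approach: apply soil-water budget scheduling, SMD = (FC-theta)/100*depth*1000; ETc = ET0*Kc; interval = SMD/ETc.
Step 1 — soil moisture deficit:
  SMD = (28.9 - 17.8)/100 * 0.846 * 1000 = 93.906 mm
Step 2 — daily crop ET (ETc = ET0*Kc):
  ETc = 6.53 * 0.640 = 4.1792 mm/day
Step 3 — irrigation interval (SMD/ETc):
  interval = 93.906 / 4.1792 = 22.5 days
Therefore the irrigation interval = 22.5 days.


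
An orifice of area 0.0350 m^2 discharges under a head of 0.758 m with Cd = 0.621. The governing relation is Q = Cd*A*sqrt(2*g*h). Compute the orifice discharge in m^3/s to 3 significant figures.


Q = 0.621 * 0.0350 * sqrt(2*9.81*0.758) = 0.0838 m^3/s
Therefore the orifice discharge = 0.0838 m^3/s.


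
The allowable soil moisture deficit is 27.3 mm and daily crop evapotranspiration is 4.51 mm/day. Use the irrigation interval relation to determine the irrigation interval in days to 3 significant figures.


Approach: apply the irrigation interval relation, interval = SMD / ETc.
interval = 27.3 / 4.51 = 6.05 days
Therefore the irrigation interval = 6.05 days.


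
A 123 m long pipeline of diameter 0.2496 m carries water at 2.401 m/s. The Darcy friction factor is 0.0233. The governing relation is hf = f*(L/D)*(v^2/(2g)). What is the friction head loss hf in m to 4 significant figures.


hf = 0.0233 * (123/0.2496) * (2.401^2 / (2*9.81))
hf = 3.374 m
Therefore the friction head loss hf = 3.374 m.


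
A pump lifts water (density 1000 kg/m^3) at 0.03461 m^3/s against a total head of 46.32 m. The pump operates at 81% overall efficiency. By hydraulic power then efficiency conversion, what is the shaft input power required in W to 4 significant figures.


Approach: apply hydraulic power then efficiency conversion, P = rho*g*Q*H; P_in = P/eta.
Step 1 — hydraulic power (P = rho*g*Q*H):
  P = 1000 * 9.81 * 0.03461 * 46.32 = 15726.8 W
Step 2 — input power: P_in = P/eta = 15726.8 / 0.81 = 19420 W
Therefore the shaft input power required = 19420 W.


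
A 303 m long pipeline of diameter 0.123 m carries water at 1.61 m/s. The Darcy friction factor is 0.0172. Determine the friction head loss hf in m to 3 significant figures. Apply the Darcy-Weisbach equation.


Approach: apply the Darcy-Weisbach equation, hf = f*(L/D)*(v^2/(2g)).
hf = 0.0172 * (303/0.123) * (1.61^2 / (2*9.81))
hf = 5.60 m
Therefore the friction head loss hf = 5.60 m.


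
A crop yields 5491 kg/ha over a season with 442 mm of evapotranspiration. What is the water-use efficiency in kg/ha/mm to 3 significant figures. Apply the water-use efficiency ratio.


Approach: apply the water-use efficiency ratio, WUE = yield/ET.
WUE = 5491 / 442 = 12.4 kg/ha/mm
Therefore the water-use efficiency = 12.4 kg/ha/mm.


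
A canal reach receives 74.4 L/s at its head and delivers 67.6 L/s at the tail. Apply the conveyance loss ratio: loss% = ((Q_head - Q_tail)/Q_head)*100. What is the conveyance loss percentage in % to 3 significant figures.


loss = ((74.4 - 67.6)/74.4)*100 = 9.14 %
Therefore the conveyance loss percentage = 9.14 %.


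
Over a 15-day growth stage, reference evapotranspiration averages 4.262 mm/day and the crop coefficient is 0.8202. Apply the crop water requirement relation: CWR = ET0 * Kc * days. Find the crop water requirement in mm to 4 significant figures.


CWR = 4.262 * 0.8202 * 15 = 52.44 mm
Therefore the crop water requirement = 52.44 mm.


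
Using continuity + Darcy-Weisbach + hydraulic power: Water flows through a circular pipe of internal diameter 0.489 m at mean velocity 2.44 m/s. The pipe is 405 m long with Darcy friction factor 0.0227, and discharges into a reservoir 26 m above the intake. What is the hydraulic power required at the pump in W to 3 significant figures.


Approach: apply continuity + Darcy-Weisbach + hydraulic power, Q = A*v; hf = f*(L/D)*(v^2/(2g)); H = static + hf; P = rho*g*Q*H.
Step 1 — flow rate (continuity, Q = A*v):
  A = pi*(0.489/2)^2 = 0.18781 m^2
  Q = 0.18781 * 2.44 = 0.45824 m^3/s
Step 2 — friction head loss (Darcy-Weisbach):
  hf = 0.0227 * (405/0.489) * (2.44^2 / (2*9.81))
  hf = 5.7050 m
Step 3 — total head: H = 26 + 5.7050 = 31.705 m
Step 4 — hydraulic power (P = rho*g*Q*H):
  P = 1000 * 9.81 * 0.45824 * 31.705 = 143000 W
Therefore the hydraulic power required at the pump = 143000 W.


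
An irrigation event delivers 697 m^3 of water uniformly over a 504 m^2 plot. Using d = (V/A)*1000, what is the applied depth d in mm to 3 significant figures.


d = (697 / 504) * 1000 = 1380 mm
Therefore the applied depth d = 1380 mm.


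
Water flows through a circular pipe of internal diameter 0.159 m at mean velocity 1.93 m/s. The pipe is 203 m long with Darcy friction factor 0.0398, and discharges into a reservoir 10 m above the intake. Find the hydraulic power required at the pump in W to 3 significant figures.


Approach: apply continuity + Darcy-Weisbach + hydraulic power, Q = A*v; hf = f*(L/D)*(v^2/(2g)); H = static + hf; P = rho*g*Q*H.
Step 1 — flow rate (continuity, Q = A*v):
  A = pi*(0.159/2)^2 = 0.019856 m^2
  Q = 0.019856 * 1.93 = 0.038321 m^3/s
Step 2 — friction head loss (Darcy-Weisbach):
  hf = 0.0398 * (203/0.159) * (1.93^2 / (2*9.81))
  hf = 9.6471 m
Step 3 — total head: H = 10 + 9.6471 = 19.647 m
Step 4 — hydraulic power (P = rho*g*Q*H):
  P = 1000 * 9.81 * 0.038321 * 19.647 = 7390 W
Therefore the hydraulic power required at the pump = 7390 W.


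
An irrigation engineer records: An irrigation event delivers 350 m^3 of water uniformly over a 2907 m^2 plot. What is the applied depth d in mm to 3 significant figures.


Approach: apply depth from volume over area, d = (V/A)*1000.
d = (350 / 2907) * 1000 = 120 mm
Therefore the applied depth d = 120 mm.


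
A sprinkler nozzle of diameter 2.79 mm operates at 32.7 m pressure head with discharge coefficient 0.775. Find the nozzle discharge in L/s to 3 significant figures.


Approach: apply the orifice equation, Q = Cd*A*sqrt(2*g*h), A = pi*(d/2)^2.
A = pi*(2.79e-3/2)^2 = 6.1136e-06 m^2
Q = 0.775 * 6.1136e-06 * sqrt(2*9.81*32.7) * 1000 = 0.120 L/s
Therefore the nozzle discharge = 0.120 L/s.


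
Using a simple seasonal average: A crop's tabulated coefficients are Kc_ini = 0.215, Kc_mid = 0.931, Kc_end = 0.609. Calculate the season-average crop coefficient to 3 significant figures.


Approach: apply a simple seasonal average, Kc_avg = (Kc_ini + Kc_mid + Kc_end)/3.
Kc_avg = (0.215 + 0.931 + 0.609)/3 = 0.585
Therefore the season-average crop coefficient = 0.585.


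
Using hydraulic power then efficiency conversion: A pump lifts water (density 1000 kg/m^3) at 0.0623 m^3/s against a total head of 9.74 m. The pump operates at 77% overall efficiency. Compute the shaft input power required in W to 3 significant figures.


Approach: apply hydraulic power then efficiency conversion, P = rho*g*Q*H; P_in = P/eta.
Step 1 — hydraulic power (P = rho*g*Q*H):
  P = 1000 * 9.81 * 0.0623 * 9.74 = 5952.7 W
Step 2 — input power: P_in = P/eta = 5952.7 / 0.77 = 7730 W
Therefore the shaft input power required = 7730 W.


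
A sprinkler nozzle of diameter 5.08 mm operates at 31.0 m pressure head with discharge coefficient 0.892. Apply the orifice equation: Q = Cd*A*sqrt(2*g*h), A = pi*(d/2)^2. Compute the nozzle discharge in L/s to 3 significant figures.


A = pi*(5.08e-3/2)^2 = 2.0268e-05 m^2
Q = 0.892 * 2.0268e-05 * sqrt(2*9.81*31.0) * 1000 = 0.446 L/s
Therefore the nozzle discharge = 0.446 L/s.


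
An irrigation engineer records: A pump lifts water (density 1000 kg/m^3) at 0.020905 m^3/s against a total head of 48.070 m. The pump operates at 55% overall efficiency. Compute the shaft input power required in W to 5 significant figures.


Approach: apply hydraulic power then efficiency conversion, P = rho*g*Q*H; P_in = P/eta.
Step 1 — hydraulic power (P = rho*g*Q*H):
  P = 1000 * 9.81 * 0.020905 * 48.070 = 9858.102 W
Step 2 — input power: P_in = P/eta = 9858.102 / 0.55 = 17924 W
Therefore the shaft input power required = 17924 W.


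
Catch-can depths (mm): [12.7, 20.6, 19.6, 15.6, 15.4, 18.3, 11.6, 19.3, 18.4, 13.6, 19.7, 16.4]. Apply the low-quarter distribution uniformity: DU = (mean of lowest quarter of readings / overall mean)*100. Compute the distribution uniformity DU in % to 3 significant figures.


sorted lowest 3 of 12: [11.6, 12.7, 13.6] -> mean = 12.633 mm
overall mean = 16.767 mm
DU = (12.633/16.767)*100 = 75.3 %
Therefore the distribution uniformity DU = 75.3 %.


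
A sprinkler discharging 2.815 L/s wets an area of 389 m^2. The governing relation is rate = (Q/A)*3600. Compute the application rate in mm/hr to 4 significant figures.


rate = (2.815 / 389) * 3600 = 26.05 mm/hr
Therefore the application rate = 26.05 mm/hr.


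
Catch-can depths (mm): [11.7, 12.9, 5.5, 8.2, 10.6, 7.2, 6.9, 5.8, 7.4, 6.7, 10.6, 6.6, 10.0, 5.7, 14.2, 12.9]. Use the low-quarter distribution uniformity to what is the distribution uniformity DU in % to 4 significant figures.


Approach: apply the low-quarter distribution uniformity, DU = (mean of lowest quarter of readings / overall mean)*100.
sorted lowest 4 of 16: [5.5, 5.7, 5.8, 6.6] -> mean = 5.90000 mm
overall mean = 8.93125 mm
DU = (5.90000/8.93125)*100 = 66.06 %
Therefore the distribution uniformity DU = 66.06 %.


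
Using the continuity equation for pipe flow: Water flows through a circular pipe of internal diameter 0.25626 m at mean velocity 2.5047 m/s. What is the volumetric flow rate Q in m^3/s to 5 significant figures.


Approach: apply the continuity equation for pipe flow, Q = A * v with A = pi*(D/2)^2.
A = pi*(0.25626/2)^2 = 0.05157646 m^2
Q = 0.05157646 * 2.5047 = 0.12918 m^3/s
Therefore the volumetric flow rate Q = 0.12918 m^3/s.


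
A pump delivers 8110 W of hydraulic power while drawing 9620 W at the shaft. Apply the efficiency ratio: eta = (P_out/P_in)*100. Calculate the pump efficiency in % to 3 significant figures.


eta = (8110 / 9620) * 100 = 84.3 %
Therefore the pump efficiency = 84.3 %.


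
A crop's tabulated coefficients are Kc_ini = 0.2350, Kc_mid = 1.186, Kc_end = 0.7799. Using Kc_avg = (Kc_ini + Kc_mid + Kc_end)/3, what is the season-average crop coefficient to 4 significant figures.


Kc_avg = (0.2350 + 1.186 + 0.7799)/3 = 0.7336
Therefore the season-average crop coefficient = 0.7336.


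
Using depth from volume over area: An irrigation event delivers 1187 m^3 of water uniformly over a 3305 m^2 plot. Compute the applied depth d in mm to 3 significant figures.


Approach: apply depth from volume over area, d = (V/A)*1000.
d = (1187 / 3305) * 1000 = 359 mm
Therefore the applied depth d = 359 mm.


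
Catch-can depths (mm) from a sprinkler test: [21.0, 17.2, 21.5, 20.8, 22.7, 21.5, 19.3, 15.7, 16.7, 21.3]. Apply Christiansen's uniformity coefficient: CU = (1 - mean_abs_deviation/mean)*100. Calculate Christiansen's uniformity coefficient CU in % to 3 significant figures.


mean = 19.770 mm
mean |d_i - mean| = 2.0360 mm
CU = (1 - 2.0360/19.770)*100 = 89.7 %
Therefore Christiansen's uniformity coefficient CU = 89.7 %.


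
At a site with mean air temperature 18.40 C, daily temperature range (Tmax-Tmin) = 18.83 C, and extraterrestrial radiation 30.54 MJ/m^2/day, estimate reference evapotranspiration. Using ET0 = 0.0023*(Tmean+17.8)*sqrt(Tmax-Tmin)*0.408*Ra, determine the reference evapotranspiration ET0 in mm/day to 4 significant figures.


ET0 = 0.0023*(18.40+17.8)*sqrt(18.83)*0.408*30.54 = 4.502 mm/day
Therefore the reference evapotranspiration ET0 = 4.502 mm/day.


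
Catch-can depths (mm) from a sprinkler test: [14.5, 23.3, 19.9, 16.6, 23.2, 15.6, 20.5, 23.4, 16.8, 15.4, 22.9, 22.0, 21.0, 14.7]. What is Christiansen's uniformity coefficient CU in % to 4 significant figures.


Approach: apply Christiansen's uniformity coefficient, CU = (1 - mean_abs_deviation/mean)*100.
mean = 19.2714 mm
mean |d_i - mean| = 3.14694 mm
CU = (1 - 3.14694/19.2714)*100 = 83.67 %
Therefore Christiansen's uniformity coefficient CU = 83.67 %.


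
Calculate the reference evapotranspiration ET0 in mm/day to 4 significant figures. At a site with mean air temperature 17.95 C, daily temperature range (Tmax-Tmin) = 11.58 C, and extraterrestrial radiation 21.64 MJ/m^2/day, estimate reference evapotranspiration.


Approach: apply the Hargreaves-Samani method, ET0 = 0.0023*(Tmean+17.8)*sqrt(Tmax-Tmin)*0.408*Ra.
ET0 = 0.0023*(17.95+17.8)*sqrt(11.58)*0.408*21.64 = 2.470 mm/day
Therefore the reference evapotranspiration ET0 = 2.470 mm/day.


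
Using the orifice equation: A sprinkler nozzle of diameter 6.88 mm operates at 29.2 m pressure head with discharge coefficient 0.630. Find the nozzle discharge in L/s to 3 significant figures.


Approach: apply the orifice equation, Q = Cd*A*sqrt(2*g*h), A = pi*(d/2)^2.
A = pi*(6.88e-3/2)^2 = 3.7176e-05 m^2
Q = 0.630 * 3.7176e-05 * sqrt(2*9.81*29.2) * 1000 = 0.561 L/s
Therefore the nozzle discharge = 0.561 L/s.


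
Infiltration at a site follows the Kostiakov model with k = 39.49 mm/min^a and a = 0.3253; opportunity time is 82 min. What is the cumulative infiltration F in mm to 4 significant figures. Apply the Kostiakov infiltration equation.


Approach: apply the Kostiakov infiltration equation, F = k*t^a.
F = 39.49 * 82^0.3253 = 165.6 mm
Therefore the cumulative infiltration F = 165.6 mm.


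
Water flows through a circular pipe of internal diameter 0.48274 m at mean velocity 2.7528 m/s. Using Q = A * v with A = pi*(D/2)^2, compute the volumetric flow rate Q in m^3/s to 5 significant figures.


A = pi*(0.48274/2)^2 = 0.1830275 m^2
Q = 0.1830275 * 2.7528 = 0.50384 m^3/s
Therefore the volumetric flow rate Q = 0.50384 m^3/s.


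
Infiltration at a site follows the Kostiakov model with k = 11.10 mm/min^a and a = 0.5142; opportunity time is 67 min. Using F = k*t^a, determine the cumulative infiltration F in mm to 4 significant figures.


F = 11.10 * 67^0.5142 = 96.45 mm
Therefore the cumulative infiltration F = 96.45 mm.


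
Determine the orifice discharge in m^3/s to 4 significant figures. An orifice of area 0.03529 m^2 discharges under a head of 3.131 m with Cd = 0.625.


Approach: apply the orifice equation, Q = Cd*A*sqrt(2*g*h).
Q = 0.625 * 0.03529 * sqrt(2*9.81*3.131) = 0.1729 m^3/s
Therefore the orifice discharge = 0.1729 m^3/s.


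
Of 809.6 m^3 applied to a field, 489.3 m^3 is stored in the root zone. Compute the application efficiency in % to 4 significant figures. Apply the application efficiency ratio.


Approach: apply the application efficiency ratio, Ea = (stored/applied)*100.
Ea = (489.3/809.6)*100 = 60.44 %
Therefore the application efficiency = 60.44 %.


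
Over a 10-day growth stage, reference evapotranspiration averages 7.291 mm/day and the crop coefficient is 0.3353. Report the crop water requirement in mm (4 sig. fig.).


Approach: apply the crop water requirement relation, CWR = ET0 * Kc * days.
CWR = 7.291 * 0.3353 * 10 = 24.45 mm
Therefore the crop water requirement = 24.45 mm.


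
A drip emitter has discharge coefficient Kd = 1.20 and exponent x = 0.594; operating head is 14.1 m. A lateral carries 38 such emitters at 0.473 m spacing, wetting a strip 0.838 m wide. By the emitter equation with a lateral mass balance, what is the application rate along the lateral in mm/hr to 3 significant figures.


Approach: apply the emitter equation with a lateral mass balance, q = Kd*h^x; Q = n*q; rate = Q/(n*spacing*width).
Step 1 — single emitter flow (q = Kd*h^x):
  q = 1.20 * 14.1^0.594 = 5.7785 L/hr
Step 2 — total lateral flow: Q = 38 * 5.7785 = 219.58 L/hr
Step 3 — wetted area: A = 38 * 0.473 * 0.838 = 15.062 m^2
Step 4 — application rate: Q/A = 219.58/15.062 = 14.6 mm/hr
Therefore the application rate along the lateral = 14.6 mm/hr.
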